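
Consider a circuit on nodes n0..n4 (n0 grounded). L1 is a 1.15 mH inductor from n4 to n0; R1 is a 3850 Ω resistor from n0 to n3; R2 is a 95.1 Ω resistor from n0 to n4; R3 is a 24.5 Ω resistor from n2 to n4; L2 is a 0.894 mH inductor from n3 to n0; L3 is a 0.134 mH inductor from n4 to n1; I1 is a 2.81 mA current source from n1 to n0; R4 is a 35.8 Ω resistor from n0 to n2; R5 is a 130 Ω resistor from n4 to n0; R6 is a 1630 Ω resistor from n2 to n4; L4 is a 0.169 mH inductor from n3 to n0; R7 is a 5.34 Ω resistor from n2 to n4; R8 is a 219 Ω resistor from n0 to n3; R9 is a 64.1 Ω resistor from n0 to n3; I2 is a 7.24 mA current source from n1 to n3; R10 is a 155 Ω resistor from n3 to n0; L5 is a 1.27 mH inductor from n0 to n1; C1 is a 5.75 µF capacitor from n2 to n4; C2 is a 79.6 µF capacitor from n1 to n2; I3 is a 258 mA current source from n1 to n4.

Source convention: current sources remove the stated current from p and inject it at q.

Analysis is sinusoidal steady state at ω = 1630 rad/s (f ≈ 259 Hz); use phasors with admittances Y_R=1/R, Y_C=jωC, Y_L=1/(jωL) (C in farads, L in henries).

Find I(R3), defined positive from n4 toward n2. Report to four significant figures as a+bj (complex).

Apply KCL at each of the 4 non-ground nodes and solve the resulting linear system.
Node n1: branches {L3, I1, I2, L5, C2, I3} → V_1 = 3.603e-05-0.03965j
Node n2: branches {R3, R4, R6, R7, C1, C2} → V_2 = 0.02145+0.002598j
Node n3: branches {R1, L2, L4, R8, R9, I2, R10} → V_3 = 1.044e-05+0.001677j
Node n4: branches {L1, R2, R3, L3, R5, R6, R7, C1, I3} → V_4 = 0.0006466+0.01592j

-0.0008490+0.0005436j A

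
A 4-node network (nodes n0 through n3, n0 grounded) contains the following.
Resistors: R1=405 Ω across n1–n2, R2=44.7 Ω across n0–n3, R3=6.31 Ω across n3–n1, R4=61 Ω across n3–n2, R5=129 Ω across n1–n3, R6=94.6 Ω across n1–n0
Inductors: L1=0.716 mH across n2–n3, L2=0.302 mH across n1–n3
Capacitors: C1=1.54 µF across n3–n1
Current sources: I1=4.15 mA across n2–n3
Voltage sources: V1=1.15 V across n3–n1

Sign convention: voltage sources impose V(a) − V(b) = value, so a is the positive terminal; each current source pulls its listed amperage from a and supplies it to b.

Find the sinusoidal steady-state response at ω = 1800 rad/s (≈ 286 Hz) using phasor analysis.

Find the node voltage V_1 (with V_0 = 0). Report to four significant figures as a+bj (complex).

Element admittances at ω=1800 rad/s:
  Y(R1) = 0.002469+0.000j S between n1,n2
  Y(R2) = 0.02237+0.000j S between n0,n3
  Y(R3) = 0.1585+0.000j S between n3,n1
  Y(R4) = 0.01639+0.000j S between n3,n2
  Y(L1) = 0.000-0.7759j S between n2,n3
  Y(R5) = 0.007752+0.000j S between n1,n3
  Y(C1) = 0.000+0.002772j S between n3,n1
  Y(R6) = 0.01057+0.000j S between n1,n0
  I1: injects 0.00415 A into n3 (from n2)
  Y(L2) = 0.000-1.840j S between n1,n3
  V1: constraint V(n3)−V(n1) = 1.15
Assemble and solve the 4×4 MNA system:
  V(n1)=-0.7810+0.000j  V(n2)=0.3688-0.009003j  V(n3)=0.3690+0.000j
  i(V1)=-0.2023+2.112j

-0.7810+0.000j V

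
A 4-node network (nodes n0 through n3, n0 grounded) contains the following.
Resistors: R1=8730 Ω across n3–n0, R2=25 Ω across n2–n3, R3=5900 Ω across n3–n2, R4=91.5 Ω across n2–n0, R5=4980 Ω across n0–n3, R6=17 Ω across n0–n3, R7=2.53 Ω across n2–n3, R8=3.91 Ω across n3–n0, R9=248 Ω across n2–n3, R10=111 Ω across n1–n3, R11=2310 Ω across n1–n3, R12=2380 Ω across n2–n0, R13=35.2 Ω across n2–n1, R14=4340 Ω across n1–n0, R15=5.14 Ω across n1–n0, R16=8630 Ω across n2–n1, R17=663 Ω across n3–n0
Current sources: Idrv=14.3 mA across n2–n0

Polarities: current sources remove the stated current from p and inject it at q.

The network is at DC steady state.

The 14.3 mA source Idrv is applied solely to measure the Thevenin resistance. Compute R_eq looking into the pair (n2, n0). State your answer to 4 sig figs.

R_eq = 4.504 Ω

MNA unknowns: 3 node voltages V₁..V_3
R1: Y=0.0001145 on G[3,0]
R2: Y=0.04000 on G[2,3]
R3: Y=0.0001695 on G[3,2]
R4: Y=0.01093 on G[2,0]
R5: Y=0.0002008 on G[0,3]
R6: Y=0.05882 on G[0,3]
R7: Y=0.3953 on G[2,3]
R8: Y=0.2558 on G[3,0]
R9: Y=0.004032 on G[2,3]
R10: Y=0.009009 on G[1,3]
R11: Y=0.0004329 on G[1,3]
R12: Y=0.0004202 on G[2,0]
R13: Y=0.02841 on G[2,1]
R14: Y=0.0002304 on G[1,0]
R15: Y=0.1946 on G[1,0]
R16: Y=0.0001159 on G[2,1]
R17: Y=0.001508 on G[3,0]
Idrv: z[2]−=0.0143, z[0]+=0.0143
solve → V1=-0.009398, V2=-0.06441, V3=-0.03710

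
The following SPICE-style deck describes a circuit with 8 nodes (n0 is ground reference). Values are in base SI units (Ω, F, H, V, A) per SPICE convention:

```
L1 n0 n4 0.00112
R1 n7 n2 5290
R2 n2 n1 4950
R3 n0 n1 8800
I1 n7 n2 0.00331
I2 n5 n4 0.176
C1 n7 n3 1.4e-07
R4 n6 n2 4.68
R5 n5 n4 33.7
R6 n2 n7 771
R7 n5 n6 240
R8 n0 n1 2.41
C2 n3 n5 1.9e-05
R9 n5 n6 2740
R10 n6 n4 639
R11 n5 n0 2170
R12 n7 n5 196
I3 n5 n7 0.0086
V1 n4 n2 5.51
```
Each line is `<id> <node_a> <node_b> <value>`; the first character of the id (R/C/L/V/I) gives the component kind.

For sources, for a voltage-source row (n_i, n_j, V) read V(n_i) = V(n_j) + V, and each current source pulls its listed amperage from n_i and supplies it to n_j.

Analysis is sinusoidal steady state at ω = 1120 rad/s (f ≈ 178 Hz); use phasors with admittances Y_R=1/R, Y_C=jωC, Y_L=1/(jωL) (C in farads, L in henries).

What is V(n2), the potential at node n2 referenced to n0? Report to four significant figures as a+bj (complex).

Apply KCL at each of the 7 non-ground nodes and solve the resulting linear system.
Node n1: branches {R2, R3, R8} → V_1 = -0.002681+2.341e-06j
Node n2: branches {R1, R2, I1, R4, R6, V1} → V_2 = -5.510+0.004812j
Node n3: branches {C1, C2} → V_3 = -5.903+0.005472j
Node n4: branches {L1, I2, R5, R10, V1} → V_4 = 4.472e-06+0.004812j
Node n5: branches {I2, R5, R7, C2, R9, R11, R12, I3} → V_5 = -5.910+0.005627j
Node n6: branches {R4, R7, R9, R10} → V_6 = -5.479+0.004829j
Node n7: branches {R1, I1, C1, R6, R12, I3} → V_7 = -5.017-0.01565j
Source currents: i(V1)=-0.01178+2.778e-05j

-5.510+0.004812j V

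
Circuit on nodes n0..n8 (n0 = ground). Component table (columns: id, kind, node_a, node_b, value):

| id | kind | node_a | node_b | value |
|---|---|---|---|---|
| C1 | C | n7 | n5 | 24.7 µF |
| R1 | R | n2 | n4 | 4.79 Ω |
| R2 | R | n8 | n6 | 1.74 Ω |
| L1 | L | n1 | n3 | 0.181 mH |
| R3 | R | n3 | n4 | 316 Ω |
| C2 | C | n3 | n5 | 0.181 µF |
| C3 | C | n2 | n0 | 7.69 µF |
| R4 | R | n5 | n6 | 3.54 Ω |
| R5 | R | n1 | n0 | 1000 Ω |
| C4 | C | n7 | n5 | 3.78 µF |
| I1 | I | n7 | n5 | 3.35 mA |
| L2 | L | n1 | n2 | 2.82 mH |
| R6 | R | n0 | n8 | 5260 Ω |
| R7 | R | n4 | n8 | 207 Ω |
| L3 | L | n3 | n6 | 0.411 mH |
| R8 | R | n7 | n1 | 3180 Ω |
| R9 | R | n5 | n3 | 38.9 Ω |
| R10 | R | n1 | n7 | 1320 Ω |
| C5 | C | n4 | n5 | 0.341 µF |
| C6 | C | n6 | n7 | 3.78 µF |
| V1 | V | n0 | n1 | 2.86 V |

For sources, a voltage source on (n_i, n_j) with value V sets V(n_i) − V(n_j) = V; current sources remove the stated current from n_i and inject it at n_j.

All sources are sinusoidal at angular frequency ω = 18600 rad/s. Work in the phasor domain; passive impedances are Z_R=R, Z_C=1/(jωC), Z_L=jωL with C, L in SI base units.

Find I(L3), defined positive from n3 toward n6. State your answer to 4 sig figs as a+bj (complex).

-0.01991-0.01427j A

Element admittances at ω=18600 rad/s:
  Y(C1) = 0.000+0.4594j S between n7,n5
  Y(R1) = 0.2088+0.000j S between n2,n4
  Y(R2) = 0.5747+0.000j S between n8,n6
  Y(L1) = 0.000-0.2970j S between n1,n3
  Y(R3) = 0.003165+0.000j S between n3,n4
  Y(C2) = 0.000+0.003367j S between n3,n5
  Y(C3) = 0.000+0.1430j S between n2,n0
  Y(R4) = 0.2825+0.000j S between n5,n6
  Y(R5) = 0.001000+0.000j S between n1,n0
  Y(C4) = 0.000+0.07031j S between n7,n5
  I1: injects 0.00335 A into n5 (from n7)
  Y(L2) = 0.000-0.01907j S between n1,n2
  Y(R6) = 0.0001901+0.000j S between n0,n8
  Y(R7) = 0.004831+0.000j S between n4,n8
  Y(L3) = 0.000-0.1308j S between n3,n6
  Y(R8) = 0.0003145+0.000j S between n7,n1
  Y(R9) = 0.02571+0.000j S between n5,n3
  Y(R10) = 0.0007576+0.000j S between n1,n7
  Y(C5) = 0.000+0.006343j S between n4,n5
  Y(C6) = 0.000+0.07031j S between n6,n7
  V1: constraint V(n0)−V(n1) = 2.86
Assemble and solve the 9×9 MNA system:
  V(n1)=-2.860+0.000j  V(n2)=0.2821+0.2108j  V(n3)=-2.925+0.09043j  V(n4)=0.1569+0.1171j  V(n5)=-3.008+0.2899j  V(n6)=-3.034+0.2427j  V(n7)=-3.011+0.2896j  V(n8)=-3.006+0.2415j
  i(V1)=-0.03358+0.04040j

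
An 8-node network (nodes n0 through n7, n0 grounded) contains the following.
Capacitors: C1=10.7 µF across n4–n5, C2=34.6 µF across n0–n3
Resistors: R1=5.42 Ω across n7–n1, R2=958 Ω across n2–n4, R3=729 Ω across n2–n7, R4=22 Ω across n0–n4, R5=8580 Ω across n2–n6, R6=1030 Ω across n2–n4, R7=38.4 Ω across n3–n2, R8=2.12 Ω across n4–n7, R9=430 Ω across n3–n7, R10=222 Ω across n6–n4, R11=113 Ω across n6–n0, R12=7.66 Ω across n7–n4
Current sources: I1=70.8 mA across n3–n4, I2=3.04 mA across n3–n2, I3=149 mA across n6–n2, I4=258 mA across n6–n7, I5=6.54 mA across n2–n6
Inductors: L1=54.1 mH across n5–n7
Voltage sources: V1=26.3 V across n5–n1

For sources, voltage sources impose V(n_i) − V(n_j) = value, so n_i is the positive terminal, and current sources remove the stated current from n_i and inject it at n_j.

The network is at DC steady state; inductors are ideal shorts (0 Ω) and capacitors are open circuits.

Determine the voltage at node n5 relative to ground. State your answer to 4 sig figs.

MNA unknowns: 7 node voltages V₁..V_7 plus 2 source currents (L1, V1)
C1: Y=0.000 on G[4,5]
R1: Y=0.1845 on G[7,1]
R2: Y=0.001044 on G[2,4]
R3: Y=0.001372 on G[2,7]
R4: Y=0.04545 on G[0,4]
I1: z[3]−=0.0708, z[4]+=0.0708
C2: Y=0.000 on G[0,3]
R5: Y=0.0001166 on G[2,6]
R6: Y=0.0009709 on G[2,4]
I2: z[3]−=0.00304, z[2]+=0.00304
R7: Y=0.02604 on G[3,2]
R8: Y=0.4717 on G[4,7]
R9: Y=0.002326 on G[3,7]
I3: z[6]−=0.149, z[2]+=0.149
R10: Y=0.004505 on G[6,4]
R11: Y=0.008850 on G[6,0]
I4: z[6]−=0.258, z[7]+=0.258
R12: Y=0.1305 on G[7,4]
L1: row V5−V7=0, i_L1 at 5,7
I5: z[2]−=0.00654, z[6]+=0.00654
V1: row V5−V1=26.3, i_V1 at 5,1
solve → V1=-20.40, V2=18.81, V3=15.15, V4=5.404, V5=5.898, V6=-27.76, V7=5.898
aux → i_L1=4.852, i_V1=-4.852

5.898 V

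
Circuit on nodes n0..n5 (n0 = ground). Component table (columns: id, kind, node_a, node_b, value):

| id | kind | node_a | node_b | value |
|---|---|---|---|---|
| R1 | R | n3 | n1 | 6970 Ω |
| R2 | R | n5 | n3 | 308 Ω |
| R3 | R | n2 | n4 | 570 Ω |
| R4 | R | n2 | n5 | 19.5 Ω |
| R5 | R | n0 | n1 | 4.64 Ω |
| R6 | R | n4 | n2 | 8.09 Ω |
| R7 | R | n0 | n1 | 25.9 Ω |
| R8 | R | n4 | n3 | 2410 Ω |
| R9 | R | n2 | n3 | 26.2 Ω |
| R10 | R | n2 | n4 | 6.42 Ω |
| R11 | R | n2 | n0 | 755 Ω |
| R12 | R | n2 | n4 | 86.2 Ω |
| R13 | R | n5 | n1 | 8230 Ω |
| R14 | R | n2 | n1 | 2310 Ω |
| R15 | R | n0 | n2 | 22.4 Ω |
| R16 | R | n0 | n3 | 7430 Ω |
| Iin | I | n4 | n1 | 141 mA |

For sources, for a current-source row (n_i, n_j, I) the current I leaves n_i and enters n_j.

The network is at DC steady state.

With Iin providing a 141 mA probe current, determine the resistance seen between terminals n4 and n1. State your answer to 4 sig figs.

MNA unknowns: 5 node voltages V₁..V_5
R1: Y=0.0001435 on G[3,1]
R2: Y=0.003247 on G[5,3]
R3: Y=0.001754 on G[2,4]
R4: Y=0.05128 on G[2,5]
R5: Y=0.2155 on G[0,1]
R6: Y=0.1236 on G[4,2]
R7: Y=0.03861 on G[0,1]
R8: Y=0.0004149 on G[4,3]
R9: Y=0.03817 on G[2,3]
R10: Y=0.1558 on G[2,4]
R11: Y=0.001325 on G[2,0]
R12: Y=0.01160 on G[2,4]
R13: Y=0.0001215 on G[5,1]
R14: Y=0.0004329 on G[2,1]
R15: Y=0.04464 on G[0,2]
R16: Y=0.0001346 on G[0,3]
Iin: z[4]−=0.141, z[1]+=0.141
solve → V1=0.5451, V2=-3.005, V3=-2.987, V4=-3.486, V5=-2.996

R_eq = 28.59 Ω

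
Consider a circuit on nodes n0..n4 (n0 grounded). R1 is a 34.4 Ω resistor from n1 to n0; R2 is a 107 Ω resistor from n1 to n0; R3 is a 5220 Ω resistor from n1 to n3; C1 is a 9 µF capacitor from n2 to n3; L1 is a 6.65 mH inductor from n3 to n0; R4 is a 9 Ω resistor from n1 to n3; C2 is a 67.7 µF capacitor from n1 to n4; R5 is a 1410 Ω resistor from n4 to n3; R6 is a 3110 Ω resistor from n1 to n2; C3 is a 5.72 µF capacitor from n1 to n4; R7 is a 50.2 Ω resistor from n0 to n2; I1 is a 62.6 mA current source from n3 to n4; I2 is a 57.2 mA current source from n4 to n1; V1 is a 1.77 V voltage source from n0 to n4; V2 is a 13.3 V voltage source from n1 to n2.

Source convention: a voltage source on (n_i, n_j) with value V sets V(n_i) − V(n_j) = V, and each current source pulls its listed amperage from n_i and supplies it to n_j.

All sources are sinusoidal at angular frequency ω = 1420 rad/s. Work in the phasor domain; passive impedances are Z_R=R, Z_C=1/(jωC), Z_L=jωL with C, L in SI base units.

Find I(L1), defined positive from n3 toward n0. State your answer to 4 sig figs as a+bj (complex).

-0.1075-0.3039j A

Apply KCL at each of the 4 non-ground nodes and solve the resulting linear system.
Node n1: branches {R1, R2, R3, R4, C2, R6, C3, I2, V2} → V_1 = 2.364-2.166j
Node n2: branches {C1, R6, R7, V2} → V_2 = -10.94-2.166j
Node n3: branches {R3, C1, L1, R4, R5, I1} → V_3 = 2.869-1.015j
Node n4: branches {C2, R5, C3, I1, I2, V1} → V_4 = -1.770+0.000j
Source currents: i(V1)=-0.2345-0.4302j, i(V2)=-0.2074-0.2196j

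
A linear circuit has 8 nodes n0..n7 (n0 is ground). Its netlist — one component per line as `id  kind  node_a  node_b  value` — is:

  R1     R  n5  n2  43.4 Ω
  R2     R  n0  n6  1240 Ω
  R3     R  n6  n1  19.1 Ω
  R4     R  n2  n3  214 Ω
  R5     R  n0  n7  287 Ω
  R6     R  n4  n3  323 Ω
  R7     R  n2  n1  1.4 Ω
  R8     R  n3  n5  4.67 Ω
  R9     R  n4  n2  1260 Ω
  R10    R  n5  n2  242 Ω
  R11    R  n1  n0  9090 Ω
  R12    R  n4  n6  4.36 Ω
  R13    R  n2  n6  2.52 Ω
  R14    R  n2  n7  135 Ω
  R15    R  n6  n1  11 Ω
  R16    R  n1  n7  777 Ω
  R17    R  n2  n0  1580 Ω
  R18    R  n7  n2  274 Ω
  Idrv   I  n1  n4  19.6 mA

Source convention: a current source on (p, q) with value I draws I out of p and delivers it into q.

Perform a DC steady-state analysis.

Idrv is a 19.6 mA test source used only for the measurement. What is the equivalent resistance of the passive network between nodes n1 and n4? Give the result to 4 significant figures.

MNA unknowns: 7 node voltages V₁..V_7
R1: Y=0.02304 on G[5,2]
R2: Y=0.0008065 on G[0,6]
R3: Y=0.05236 on G[6,1]
R4: Y=0.004673 on G[2,3]
R5: Y=0.003484 on G[0,7]
R6: Y=0.003096 on G[4,3]
R7: Y=0.7143 on G[2,1]
R8: Y=0.2141 on G[3,5]
R9: Y=0.0007937 on G[4,2]
R10: Y=0.004132 on G[5,2]
R11: Y=0.0001100 on G[1,0]
R12: Y=0.2294 on G[4,6]
R13: Y=0.3968 on G[2,6]
R14: Y=0.007407 on G[2,7]
R15: Y=0.09091 on G[6,1]
R16: Y=0.001287 on G[1,7]
R17: Y=0.0006329 on G[2,0]
R18: Y=0.003650 on G[7,2]
Idrv: z[1]−=0.0196, z[4]+=0.0196
solve → V1=-0.02187, V2=-0.004191, V3=0.006924, V4=0.1103, V5=0.005672, V6=0.02661, V7=-0.004707

R_eq = 6.742 Ω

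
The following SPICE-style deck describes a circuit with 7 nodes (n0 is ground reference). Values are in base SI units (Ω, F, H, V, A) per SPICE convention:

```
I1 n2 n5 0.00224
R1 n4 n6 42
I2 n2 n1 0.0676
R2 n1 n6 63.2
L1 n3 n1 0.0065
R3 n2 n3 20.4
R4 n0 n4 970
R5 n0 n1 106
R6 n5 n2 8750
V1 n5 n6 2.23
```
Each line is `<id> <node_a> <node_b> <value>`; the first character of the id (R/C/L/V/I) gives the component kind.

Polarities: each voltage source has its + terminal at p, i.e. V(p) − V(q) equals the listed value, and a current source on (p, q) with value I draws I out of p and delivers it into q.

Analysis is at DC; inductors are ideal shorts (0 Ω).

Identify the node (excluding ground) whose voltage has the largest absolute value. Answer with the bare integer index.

5

Element admittances at DC:
  I1: injects 0.00224 A into n5 (from n2)
  Y(R1) = 0.02381 S between n4,n6
  I2: injects 0.0676 A into n1 (from n2)
  Y(R2) = 0.01582 S between n1,n6
  L1: short n3↔n1 (DC inductor)
  Y(R3) = 0.04902 S between n2,n3
  Y(R4) = 0.001031 S between n0,n4
  Y(R5) = 0.009434 S between n0,n1
  Y(R6) = 0.0001143 S between n5,n2
  V1: constraint V(n5)−V(n6) = 2.23
Assemble and solve the 8×8 MNA system:
  V(n1)=-0.01027  V(n2)=-1.426  V(n3)=-0.01027  V(n4)=0.09399  V(n5)=2.328  V(n6)=0.09806
  i(L1)=-0.06941  i(V1)=0.001811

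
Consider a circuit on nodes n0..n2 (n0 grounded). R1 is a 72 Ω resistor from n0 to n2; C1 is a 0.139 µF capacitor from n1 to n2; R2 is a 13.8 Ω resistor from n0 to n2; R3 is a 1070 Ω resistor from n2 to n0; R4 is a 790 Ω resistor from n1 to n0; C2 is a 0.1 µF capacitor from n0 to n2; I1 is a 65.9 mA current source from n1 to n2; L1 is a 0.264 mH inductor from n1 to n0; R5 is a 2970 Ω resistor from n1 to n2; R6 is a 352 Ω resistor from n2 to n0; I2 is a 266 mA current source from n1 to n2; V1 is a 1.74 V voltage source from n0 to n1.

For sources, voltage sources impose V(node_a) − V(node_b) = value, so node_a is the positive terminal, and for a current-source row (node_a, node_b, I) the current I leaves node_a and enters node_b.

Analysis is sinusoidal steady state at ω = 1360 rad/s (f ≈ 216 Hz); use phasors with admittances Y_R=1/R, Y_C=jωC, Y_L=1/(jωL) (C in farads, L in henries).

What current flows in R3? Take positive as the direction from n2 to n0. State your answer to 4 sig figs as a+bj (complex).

Element admittances at ω=1360 rad/s:
  Y(R1) = 0.01389+0.000j S between n0,n2
  Y(C1) = 0.000+0.0001890j S between n1,n2
  Y(R2) = 0.07246+0.000j S between n0,n2
  Y(R3) = 0.0009346+0.000j S between n2,n0
  Y(R4) = 0.001266+0.000j S between n1,n0
  Y(C2) = 0.000+0.0001360j S between n0,n2
  I1: injects 0.0659 A into n2 (from n1)
  Y(L1) = 0.000-2.785j S between n1,n0
  Y(R5) = 0.0003367+0.000j S between n1,n2
  Y(R6) = 0.002841+0.000j S between n2,n0
  I2: injects 0.266 A into n2 (from n1)
  V1: constraint V(n0)−V(n1) = 1.74
Assemble and solve the 3×3 MNA system:
  V(n1)=-1.740+0.000j  V(n2)=3.662-0.01679j
  i(V1)=0.3279+4.845j

0.003423-1.570e-05j A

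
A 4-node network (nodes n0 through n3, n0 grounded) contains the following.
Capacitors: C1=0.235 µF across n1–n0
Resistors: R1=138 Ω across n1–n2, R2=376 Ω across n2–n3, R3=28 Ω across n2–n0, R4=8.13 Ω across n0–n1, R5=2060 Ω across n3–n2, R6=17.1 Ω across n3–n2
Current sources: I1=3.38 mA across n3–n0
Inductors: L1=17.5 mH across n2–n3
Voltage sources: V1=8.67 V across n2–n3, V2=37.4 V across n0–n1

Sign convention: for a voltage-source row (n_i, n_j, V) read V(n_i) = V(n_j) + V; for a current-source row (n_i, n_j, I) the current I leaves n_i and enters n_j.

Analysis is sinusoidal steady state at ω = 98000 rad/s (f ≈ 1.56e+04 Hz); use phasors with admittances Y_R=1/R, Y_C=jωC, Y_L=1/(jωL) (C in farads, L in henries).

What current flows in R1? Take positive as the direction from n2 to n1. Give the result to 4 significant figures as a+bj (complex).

0.2247+0.000j A

Element admittances at ω=98000 rad/s:
  Y(C1) = 0.000+0.02303j S between n1,n0
  Y(R1) = 0.007246+0.000j S between n1,n2
  I1: injects 0.00338 A into n0 (from n3)
  Y(R2) = 0.002660+0.000j S between n2,n3
  Y(R3) = 0.03571+0.000j S between n2,n0
  Y(L1) = 0.000-0.0005831j S between n2,n3
  Y(R4) = 0.1230+0.000j S between n0,n1
  Y(R5) = 0.0004854+0.000j S between n3,n2
  Y(R6) = 0.05848+0.000j S between n3,n2
  V1: constraint V(n2)−V(n3) = 8.67
  V2: constraint V(n0)−V(n1) = 37.4
Assemble and solve the 5×5 MNA system:
  V(n1)=-37.40+0.000j  V(n2)=-6.387+0.000j  V(n3)=-15.06+0.000j
  i(V1)=-0.5309+0.005055j  i(V2)=-4.825-0.8613j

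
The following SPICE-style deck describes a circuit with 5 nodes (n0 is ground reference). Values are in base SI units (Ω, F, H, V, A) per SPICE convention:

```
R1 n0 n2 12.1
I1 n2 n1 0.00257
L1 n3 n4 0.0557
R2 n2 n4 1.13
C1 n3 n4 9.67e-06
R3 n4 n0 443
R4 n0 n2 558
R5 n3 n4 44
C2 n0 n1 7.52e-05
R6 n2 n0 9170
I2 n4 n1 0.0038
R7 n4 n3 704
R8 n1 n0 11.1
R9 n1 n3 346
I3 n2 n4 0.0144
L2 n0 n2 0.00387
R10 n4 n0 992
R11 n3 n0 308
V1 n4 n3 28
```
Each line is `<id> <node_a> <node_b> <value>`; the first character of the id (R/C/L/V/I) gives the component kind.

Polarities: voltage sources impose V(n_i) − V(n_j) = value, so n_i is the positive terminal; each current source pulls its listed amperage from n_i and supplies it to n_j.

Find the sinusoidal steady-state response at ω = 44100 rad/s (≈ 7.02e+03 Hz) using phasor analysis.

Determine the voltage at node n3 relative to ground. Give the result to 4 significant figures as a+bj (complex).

-26.08+0.1079j V

Element admittances at ω=44100 rad/s:
  Y(R1) = 0.08264+0.000j S between n0,n2
  I1: injects 0.00257 A into n1 (from n2)
  Y(L1) = 0.000-0.0004071j S between n3,n4
  Y(R2) = 0.8850+0.000j S between n2,n4
  Y(C1) = 0.000+0.4264j S between n3,n4
  Y(R3) = 0.002257+0.000j S between n4,n0
  Y(R4) = 0.001792+0.000j S between n0,n2
  Y(R5) = 0.02273+0.000j S between n3,n4
  Y(C2) = 0.000+3.316j S between n0,n1
  Y(R6) = 0.0001091+0.000j S between n2,n0
  I2: injects 0.0038 A into n1 (from n4)
  Y(R7) = 0.001420+0.000j S between n4,n3
  Y(R8) = 0.09009+0.000j S between n1,n0
  Y(R9) = 0.002890+0.000j S between n1,n3
  I3: injects 0.0144 A into n4 (from n2)
  Y(L2) = 0.000-0.005859j S between n0,n2
  Y(R10) = 0.001008+0.000j S between n4,n0
  Y(R11) = 0.003247+0.000j S between n3,n0
  V1: constraint V(n4)−V(n3) = 28
Assemble and solve the 5×5 MNA system:
  V(n1)=-0.0004889+0.02079j  V(n2)=1.736+0.1090j  V(n3)=-26.08+0.1079j  V(n4)=1.922+0.1079j
  i(V1)=-0.8362-11.93j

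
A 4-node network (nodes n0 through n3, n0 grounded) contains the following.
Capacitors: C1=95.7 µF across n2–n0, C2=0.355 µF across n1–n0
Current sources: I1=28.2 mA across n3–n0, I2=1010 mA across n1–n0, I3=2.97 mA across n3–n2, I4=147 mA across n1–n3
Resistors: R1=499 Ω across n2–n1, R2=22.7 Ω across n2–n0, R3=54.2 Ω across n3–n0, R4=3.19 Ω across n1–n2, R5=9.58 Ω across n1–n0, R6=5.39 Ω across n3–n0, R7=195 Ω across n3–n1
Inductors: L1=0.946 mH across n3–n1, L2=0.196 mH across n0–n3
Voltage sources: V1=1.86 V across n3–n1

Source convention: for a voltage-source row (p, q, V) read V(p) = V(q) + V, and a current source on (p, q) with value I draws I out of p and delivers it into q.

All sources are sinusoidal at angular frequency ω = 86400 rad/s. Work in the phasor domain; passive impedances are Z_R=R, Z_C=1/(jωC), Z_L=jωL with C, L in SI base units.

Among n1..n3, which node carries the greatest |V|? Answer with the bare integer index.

1

Element admittances at ω=86400 rad/s:
  Y(C1) = 0.000+8.268j S between n2,n0
  I1: injects 0.0282 A into n0 (from n3)
  I2: injects 1.01 A into n0 (from n1)
  Y(R1) = 0.002004+0.000j S between n2,n1
  Y(R2) = 0.04405+0.000j S between n2,n0
  I3: injects 0.00297 A into n2 (from n3)
  Y(R3) = 0.01845+0.000j S between n3,n0
  Y(R4) = 0.3135+0.000j S between n1,n2
  Y(L1) = 0.000-0.01223j S between n3,n1
  I4: injects 0.147 A into n3 (from n1)
  Y(R5) = 0.1044+0.000j S between n1,n0
  Y(R6) = 0.1855+0.000j S between n3,n0
  Y(L2) = 0.000-0.05905j S between n0,n3
  Y(R7) = 0.005128+0.000j S between n3,n1
  Y(C2) = 0.000+0.03067j S between n1,n0
  V1: constraint V(n3)−V(n1) = 1.86
Assemble and solve the 4×4 MNA system:
  V(n1)=-2.282+0.1161j  V(n2)=0.0006586+0.08674j  V(n3)=-0.4221+0.1161j
  i(V1)=0.1855-0.02585j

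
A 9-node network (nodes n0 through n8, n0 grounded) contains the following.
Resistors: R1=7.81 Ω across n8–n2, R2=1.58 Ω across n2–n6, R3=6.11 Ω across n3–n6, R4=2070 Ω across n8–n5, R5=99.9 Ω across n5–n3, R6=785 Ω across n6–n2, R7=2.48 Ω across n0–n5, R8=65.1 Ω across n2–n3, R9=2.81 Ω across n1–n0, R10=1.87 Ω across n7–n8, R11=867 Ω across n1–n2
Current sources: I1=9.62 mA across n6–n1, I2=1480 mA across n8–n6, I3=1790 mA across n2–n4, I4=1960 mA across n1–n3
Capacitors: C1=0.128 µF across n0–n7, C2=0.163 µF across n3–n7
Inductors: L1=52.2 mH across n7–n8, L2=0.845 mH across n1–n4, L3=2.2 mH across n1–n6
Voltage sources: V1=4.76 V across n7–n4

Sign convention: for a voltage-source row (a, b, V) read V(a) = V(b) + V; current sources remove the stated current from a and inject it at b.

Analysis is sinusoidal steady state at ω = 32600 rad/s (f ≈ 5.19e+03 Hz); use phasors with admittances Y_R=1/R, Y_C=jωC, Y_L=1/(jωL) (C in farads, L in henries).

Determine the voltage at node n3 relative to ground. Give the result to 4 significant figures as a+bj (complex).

26.85+31.43j V

Apply KCL at each of the 8 non-ground nodes and solve the resulting linear system.
Node n1: branches {I1, L2, R9, I4, L3, R11} → V_1 = -0.3267-1.007j
Node n2: branches {R1, R2, R6, I3, R8, R11} → V_2 = 13.95+33.86j
Node n3: branches {R3, R5, C2, R8, I4} → V_3 = 26.85+31.43j
Node n4: branches {I3, L2, V1} → V_4 = 3.683+35.74j
Node n5: branches {R4, R5, R7} → V_5 = 0.6582+0.8018j
Node n6: branches {I1, R2, R3, I2, R6, L3} → V_6 = 17.83+33.68j
Node n7: branches {C1, L1, C2, R10, V1} → V_7 = 8.443+35.74j
Node n8: branches {R1, R4, I2, L1, R10} → V_8 = 7.269+35.35j
Source currents: i(V1)=-0.4560-0.1455j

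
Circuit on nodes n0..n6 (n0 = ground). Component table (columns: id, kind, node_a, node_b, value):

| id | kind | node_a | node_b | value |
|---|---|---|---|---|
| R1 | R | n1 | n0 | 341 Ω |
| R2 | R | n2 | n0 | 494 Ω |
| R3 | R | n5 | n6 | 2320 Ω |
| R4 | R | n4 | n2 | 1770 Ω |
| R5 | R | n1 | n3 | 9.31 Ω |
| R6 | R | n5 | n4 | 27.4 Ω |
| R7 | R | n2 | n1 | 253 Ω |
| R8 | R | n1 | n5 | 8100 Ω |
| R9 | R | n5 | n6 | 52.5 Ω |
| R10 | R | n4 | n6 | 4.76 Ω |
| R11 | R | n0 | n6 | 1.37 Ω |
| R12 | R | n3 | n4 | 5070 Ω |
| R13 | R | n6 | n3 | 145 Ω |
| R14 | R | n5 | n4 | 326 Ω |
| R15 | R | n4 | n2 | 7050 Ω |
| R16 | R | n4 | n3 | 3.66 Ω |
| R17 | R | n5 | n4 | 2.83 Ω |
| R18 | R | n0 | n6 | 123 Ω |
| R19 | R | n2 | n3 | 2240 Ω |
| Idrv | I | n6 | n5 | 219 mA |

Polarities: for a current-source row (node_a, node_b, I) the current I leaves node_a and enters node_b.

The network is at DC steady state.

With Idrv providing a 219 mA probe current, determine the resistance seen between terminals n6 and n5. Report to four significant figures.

R_eq = 6.217 Ω

Element admittances at DC:
  Y(R1) = 0.002933 S between n1,n0
  Y(R2) = 0.002024 S between n2,n0
  Y(R3) = 0.0004310 S between n5,n6
  Y(R4) = 0.0005650 S between n4,n2
  Y(R5) = 0.1074 S between n1,n3
  Y(R6) = 0.03650 S between n5,n4
  Y(R7) = 0.003953 S between n2,n1
  Y(R8) = 0.0001235 S between n1,n5
  Y(R9) = 0.01905 S between n5,n6
  Y(R10) = 0.2101 S between n4,n6
  Y(R11) = 0.7299 S between n0,n6
  Y(R12) = 0.0001972 S between n3,n4
  Y(R13) = 0.006897 S between n6,n3
  Y(R14) = 0.003067 S between n5,n4
  Y(R15) = 0.0001418 S between n4,n2
  Y(R16) = 0.2732 S between n4,n3
  Y(R17) = 0.3534 S between n5,n4
  Y(R18) = 0.008130 S between n0,n6
  Y(R19) = 0.0004464 S between n2,n3
  Idrv: injects 0.219 A into n5 (from n6)
Assemble and solve the 6×6 MNA system:
  V(n1)=0.8045  V(n2)=0.5841  V(n3)=0.8339  V(n4)=0.8670  V(n5)=1.357  V(n6)=-0.004798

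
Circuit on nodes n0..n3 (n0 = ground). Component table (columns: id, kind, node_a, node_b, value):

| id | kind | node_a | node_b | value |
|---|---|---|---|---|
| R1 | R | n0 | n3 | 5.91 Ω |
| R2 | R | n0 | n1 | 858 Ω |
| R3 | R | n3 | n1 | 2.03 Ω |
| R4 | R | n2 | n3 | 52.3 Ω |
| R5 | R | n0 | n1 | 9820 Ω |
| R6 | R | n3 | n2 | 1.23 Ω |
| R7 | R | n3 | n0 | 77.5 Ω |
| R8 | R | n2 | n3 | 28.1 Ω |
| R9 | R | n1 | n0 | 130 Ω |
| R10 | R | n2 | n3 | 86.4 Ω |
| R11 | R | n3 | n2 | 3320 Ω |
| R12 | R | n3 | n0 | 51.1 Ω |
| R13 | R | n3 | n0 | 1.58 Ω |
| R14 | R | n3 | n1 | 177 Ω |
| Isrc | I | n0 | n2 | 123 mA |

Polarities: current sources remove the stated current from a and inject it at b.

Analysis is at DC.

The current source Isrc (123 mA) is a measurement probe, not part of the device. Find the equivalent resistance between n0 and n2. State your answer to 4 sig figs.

R_eq = 2.323 Ω

Apply KCL at each of the 3 non-ground nodes and solve the resulting linear system.
Node n1: branches {R2, R3, R5, R9, R14} → V_1 = 0.1433
Node n2: branches {R4, R6, R8, R10, R11, Isrc} → V_2 = 0.2857
Node n3: branches {R1, R3, R4, R6, R7, R8, R10, R11, R12, R13, R14} → V_3 = 0.1458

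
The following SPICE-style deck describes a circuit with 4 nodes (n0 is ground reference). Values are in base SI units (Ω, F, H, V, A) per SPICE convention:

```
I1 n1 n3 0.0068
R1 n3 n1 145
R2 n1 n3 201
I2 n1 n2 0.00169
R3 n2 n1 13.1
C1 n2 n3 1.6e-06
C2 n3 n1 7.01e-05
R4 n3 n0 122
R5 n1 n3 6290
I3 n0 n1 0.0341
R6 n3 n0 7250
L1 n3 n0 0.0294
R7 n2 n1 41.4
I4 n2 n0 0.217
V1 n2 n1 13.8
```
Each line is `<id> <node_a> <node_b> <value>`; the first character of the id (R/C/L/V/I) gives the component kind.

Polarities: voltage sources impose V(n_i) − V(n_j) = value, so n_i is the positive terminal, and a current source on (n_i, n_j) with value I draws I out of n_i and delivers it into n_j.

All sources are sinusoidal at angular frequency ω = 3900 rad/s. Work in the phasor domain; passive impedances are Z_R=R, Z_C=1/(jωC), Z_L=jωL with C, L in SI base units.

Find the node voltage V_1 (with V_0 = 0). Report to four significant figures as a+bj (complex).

MNA unknowns: 3 node voltages V₁..V_3 plus 1 source current (V1)
I1: z[1]−=0.0068, z[3]+=0.0068
R1: Y=0.006897+0.000j on G[3,1]
R2: Y=0.004975+0.000j on G[1,3]
I2: z[1]−=0.00169, z[2]+=0.00169
R3: Y=0.07634+0.000j on G[2,1]
C1: Y=0.000+0.006240j on G[2,3]
C2: Y=0.000+0.2734j on G[3,1]
R4: Y=0.008197+0.000j on G[3,0]
R5: Y=0.0001590+0.000j on G[1,3]
I3: z[0]−=0.0341, z[1]+=0.0341
R6: Y=0.0001379+0.000j on G[3,0]
L1: Y=0.000-0.008721j on G[3,0]
R7: Y=0.02415+0.000j on G[2,1]
I4: z[2]−=0.217, z[0]+=0.217
V1: row V2−V1=13.8, i_V1 at 2,1
solve → V1=-10.81-10.30j, V2=2.989-10.30j, V3=-10.47-10.96j
aux → i_V1=-1.598-0.08401j

-10.81-10.30j V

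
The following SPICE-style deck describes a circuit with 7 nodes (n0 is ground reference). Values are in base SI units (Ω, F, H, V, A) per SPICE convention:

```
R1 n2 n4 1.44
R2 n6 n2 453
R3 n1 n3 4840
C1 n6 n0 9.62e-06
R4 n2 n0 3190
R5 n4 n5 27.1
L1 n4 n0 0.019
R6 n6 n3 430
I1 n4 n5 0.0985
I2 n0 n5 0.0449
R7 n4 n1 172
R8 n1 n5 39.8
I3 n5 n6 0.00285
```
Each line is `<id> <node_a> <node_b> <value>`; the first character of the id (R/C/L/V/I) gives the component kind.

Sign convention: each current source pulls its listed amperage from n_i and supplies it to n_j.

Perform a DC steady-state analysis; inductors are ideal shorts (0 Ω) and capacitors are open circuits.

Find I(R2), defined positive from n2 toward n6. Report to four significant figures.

-0.003101 A

Apply KCL at each of the 6 non-ground nodes and solve the resulting linear system.
Node n1: branches {R3, R7, R8} → V_1 = 2.730
Node n2: branches {R1, R2, R4} → V_2 = 0.004463
Node n3: branches {R3, R6} → V_3 = 1.517
Node n4: branches {R1, R5, L1, I1, R7} → V_4 = 0.000
Node n5: branches {R5, I1, I2, R8, I3} → V_5 = 3.372
Node n6: branches {R2, C1, R6, I3} → V_6 = 1.409
Source currents: i(L1)=0.04490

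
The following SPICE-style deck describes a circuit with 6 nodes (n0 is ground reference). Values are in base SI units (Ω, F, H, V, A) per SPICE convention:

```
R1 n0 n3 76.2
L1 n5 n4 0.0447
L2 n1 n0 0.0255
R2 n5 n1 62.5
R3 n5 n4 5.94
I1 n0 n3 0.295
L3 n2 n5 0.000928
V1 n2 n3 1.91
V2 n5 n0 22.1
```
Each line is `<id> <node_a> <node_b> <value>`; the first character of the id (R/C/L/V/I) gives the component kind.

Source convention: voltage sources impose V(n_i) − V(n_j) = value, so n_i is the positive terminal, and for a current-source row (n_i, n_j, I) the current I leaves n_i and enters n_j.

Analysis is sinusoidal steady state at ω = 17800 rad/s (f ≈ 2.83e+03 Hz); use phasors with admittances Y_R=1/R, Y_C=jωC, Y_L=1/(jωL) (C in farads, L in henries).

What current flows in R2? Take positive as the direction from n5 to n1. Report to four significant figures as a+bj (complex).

0.006580-0.04778j A

MNA unknowns: 5 node voltages V₁..V_5 plus 2 source currents (V1, V2)
R1: Y=0.01312+0.000j on G[0,3]
L1: Y=0.000-0.001257j on G[5,4]
L2: Y=0.000-0.002203j on G[1,0]
R2: Y=0.01600+0.000j on G[5,1]
R3: Y=0.1684+0.000j on G[5,4]
I1: z[0]−=0.295, z[3]+=0.295
L3: Y=0.000-0.06054j on G[2,5]
V1: row V2−V3=1.91, i_V1 at 2,3
V2: row V5−V0=22.1, i_V2 at 5,0
solve → V1=21.69+2.986j, V2=22.20+0.4739j, V3=20.29+0.4739j, V4=22.10+0.000j, V5=22.10+0.000j
aux → i_V1=-0.02869+0.006220j, i_V2=0.02211+0.04156j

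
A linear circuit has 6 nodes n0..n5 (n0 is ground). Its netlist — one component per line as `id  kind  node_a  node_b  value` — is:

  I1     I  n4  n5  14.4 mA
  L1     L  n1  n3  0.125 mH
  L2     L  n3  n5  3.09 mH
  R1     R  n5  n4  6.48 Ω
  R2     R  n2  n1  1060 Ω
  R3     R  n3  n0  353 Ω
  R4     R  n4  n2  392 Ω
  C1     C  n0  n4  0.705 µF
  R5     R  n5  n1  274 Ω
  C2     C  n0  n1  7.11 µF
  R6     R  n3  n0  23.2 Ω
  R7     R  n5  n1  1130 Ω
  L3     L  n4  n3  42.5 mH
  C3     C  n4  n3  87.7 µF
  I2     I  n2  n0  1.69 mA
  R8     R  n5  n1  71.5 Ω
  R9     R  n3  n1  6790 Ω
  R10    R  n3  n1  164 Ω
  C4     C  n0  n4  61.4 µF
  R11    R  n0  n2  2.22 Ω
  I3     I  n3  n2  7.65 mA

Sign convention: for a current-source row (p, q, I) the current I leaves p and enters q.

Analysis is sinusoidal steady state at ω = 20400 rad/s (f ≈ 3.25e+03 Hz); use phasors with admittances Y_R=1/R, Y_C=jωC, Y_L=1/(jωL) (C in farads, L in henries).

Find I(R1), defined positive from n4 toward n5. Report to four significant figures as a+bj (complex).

-0.01274-0.001379j A

MNA unknowns: 5 node voltages V₁..V_5
I1: z[4]−=0.0144, z[5]+=0.0144
L1: Y=0.000-0.3922j on G[1,3]
L2: Y=0.000-0.01586j on G[3,5]
R1: Y=0.1543+0.000j on G[5,4]
R2: Y=0.0009434+0.000j on G[2,1]
R3: Y=0.002833+0.000j on G[3,0]
R4: Y=0.002551+0.000j on G[4,2]
C1: Y=0.000+0.01438j on G[0,4]
R5: Y=0.003650+0.000j on G[5,1]
C2: Y=0.000+0.1450j on G[0,1]
R6: Y=0.04310+0.000j on G[3,0]
R7: Y=0.0008850+0.000j on G[5,1]
L3: Y=0.000-0.001153j on G[4,3]
C3: Y=0.000+1.789j on G[4,3]
I2: z[2]−=0.00169, z[0]+=0.00169
R8: Y=0.01399+0.000j on G[5,1]
R9: Y=0.0001473+0.000j on G[3,1]
R10: Y=0.006098+0.000j on G[3,1]
C4: Y=0.000+1.253j on G[0,4]
R11: Y=0.4505+0.000j on G[0,2]
I3: z[3]−=0.00765, z[2]+=0.00765
solve → V1=-0.001020+0.01606j, V2=0.01313+5.657e-05j, V3=-0.0009809+0.006144j, V4=-0.0001261+0.004127j, V5=0.08246+0.01306j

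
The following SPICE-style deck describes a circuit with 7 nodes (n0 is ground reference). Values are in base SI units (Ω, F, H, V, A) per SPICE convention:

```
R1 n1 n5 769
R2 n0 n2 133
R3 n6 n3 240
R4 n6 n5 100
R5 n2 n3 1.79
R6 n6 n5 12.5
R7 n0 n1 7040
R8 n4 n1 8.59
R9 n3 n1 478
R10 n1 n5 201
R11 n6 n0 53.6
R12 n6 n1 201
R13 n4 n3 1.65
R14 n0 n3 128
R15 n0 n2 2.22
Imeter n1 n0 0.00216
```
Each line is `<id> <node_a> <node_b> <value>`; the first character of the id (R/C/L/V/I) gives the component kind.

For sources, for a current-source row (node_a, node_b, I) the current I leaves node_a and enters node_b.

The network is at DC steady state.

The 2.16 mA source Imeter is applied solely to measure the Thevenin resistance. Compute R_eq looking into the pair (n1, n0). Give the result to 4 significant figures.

Apply KCL at each of the 6 non-ground nodes and solve the resulting linear system.
Node n1: branches {R1, R7, R8, R9, R10, R12, Imeter} → V_1 = -0.02731
Node n2: branches {R2, R5, R15} → V_2 = -0.004181
Node n3: branches {R3, R5, R9, R13, R14} → V_3 = -0.007609
Node n4: branches {R8, R13} → V_4 = -0.01078
Node n5: branches {R1, R4, R6, R10} → V_5 = -0.01088
Node n6: branches {R3, R4, R6, R11, R12} → V_6 = -0.009738

R_eq = 12.65 Ω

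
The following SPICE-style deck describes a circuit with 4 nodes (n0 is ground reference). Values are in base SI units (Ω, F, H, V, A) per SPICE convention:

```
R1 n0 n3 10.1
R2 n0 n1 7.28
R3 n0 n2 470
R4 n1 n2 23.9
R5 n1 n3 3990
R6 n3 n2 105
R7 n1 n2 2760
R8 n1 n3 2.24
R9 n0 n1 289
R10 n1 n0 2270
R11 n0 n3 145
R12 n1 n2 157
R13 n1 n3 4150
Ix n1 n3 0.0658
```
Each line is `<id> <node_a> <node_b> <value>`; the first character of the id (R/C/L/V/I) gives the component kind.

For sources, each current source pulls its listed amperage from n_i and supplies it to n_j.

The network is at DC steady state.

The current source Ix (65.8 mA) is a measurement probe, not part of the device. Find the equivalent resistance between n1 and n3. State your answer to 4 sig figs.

Element admittances at DC:
  Y(R1) = 0.09901 S between n0,n3
  Y(R2) = 0.1374 S between n0,n1
  Y(R3) = 0.002128 S between n0,n2
  Y(R4) = 0.04184 S between n1,n2
  Y(R5) = 0.0002506 S between n1,n3
  Y(R6) = 0.009524 S between n3,n2
  Y(R7) = 0.0003623 S between n1,n2
  Y(R8) = 0.4464 S between n1,n3
  Y(R9) = 0.003460 S between n0,n1
  Y(R10) = 0.0004405 S between n1,n0
  Y(R11) = 0.006897 S between n0,n3
  Y(R12) = 0.006369 S between n1,n2
  Y(R13) = 0.0002410 S between n1,n3
  Ix: injects 0.0658 A into n3 (from n1)
Assemble and solve the 3×3 MNA system:
  V(n1)=-0.05441  V(n2)=-0.03230  V(n3)=0.07322

R_eq = 1.940 Ω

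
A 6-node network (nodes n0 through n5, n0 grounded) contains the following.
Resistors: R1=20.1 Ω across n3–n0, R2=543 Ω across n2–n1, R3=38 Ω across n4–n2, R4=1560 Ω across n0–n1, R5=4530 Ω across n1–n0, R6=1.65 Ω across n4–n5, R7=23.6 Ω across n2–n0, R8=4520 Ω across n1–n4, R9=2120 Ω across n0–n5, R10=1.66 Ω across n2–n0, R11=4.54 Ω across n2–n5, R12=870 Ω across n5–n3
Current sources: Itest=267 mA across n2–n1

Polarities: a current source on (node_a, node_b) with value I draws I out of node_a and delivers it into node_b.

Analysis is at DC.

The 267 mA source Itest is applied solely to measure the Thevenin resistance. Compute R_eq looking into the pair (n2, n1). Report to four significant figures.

Apply KCL at each of the 5 non-ground nodes and solve the resulting linear system.
Node n1: branches {R2, R4, R5, R8, Itest} → V_1 = 91.22
Node n2: branches {R2, R3, R7, R10, R11, Itest} → V_2 = -0.1218
Node n3: branches {R1, R12} → V_3 = -0.0009650
Node n4: branches {R3, R6, R8} → V_4 = -0.01411
Node n5: branches {R6, R9, R11, R12} → V_5 = -0.04273

R_eq = 342.1 Ω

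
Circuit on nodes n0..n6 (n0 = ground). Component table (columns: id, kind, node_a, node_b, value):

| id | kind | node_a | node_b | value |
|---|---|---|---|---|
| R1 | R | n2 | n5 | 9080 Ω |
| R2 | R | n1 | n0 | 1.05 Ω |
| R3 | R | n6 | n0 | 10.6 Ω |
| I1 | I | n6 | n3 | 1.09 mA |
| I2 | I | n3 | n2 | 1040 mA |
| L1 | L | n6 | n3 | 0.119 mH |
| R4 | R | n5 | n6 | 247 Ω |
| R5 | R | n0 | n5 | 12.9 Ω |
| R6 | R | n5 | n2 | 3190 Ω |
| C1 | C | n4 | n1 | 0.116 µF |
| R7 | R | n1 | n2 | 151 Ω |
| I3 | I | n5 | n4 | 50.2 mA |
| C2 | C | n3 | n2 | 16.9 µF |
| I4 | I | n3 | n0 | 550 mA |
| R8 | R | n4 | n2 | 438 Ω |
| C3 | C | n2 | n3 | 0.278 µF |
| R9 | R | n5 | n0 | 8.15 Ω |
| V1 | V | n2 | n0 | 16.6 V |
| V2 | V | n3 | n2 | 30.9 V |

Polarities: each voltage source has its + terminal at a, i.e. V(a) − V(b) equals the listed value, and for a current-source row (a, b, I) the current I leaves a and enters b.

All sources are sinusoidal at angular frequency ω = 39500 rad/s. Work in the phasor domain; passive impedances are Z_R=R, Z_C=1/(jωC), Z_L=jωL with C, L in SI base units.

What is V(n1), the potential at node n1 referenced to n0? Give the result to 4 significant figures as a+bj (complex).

0.1879+0.03642j V

MNA unknowns: 6 node voltages V₁..V_6 plus 2 source currents (V1, V2)
R1: Y=0.0001101+0.000j on G[2,5]
R2: Y=0.9524+0.000j on G[1,0]
R3: Y=0.09434+0.000j on G[6,0]
I1: z[6]−=0.00109, z[3]+=0.00109
I2: z[3]−=1.04, z[2]+=1.04
L1: Y=0.000-0.2127j on G[6,3]
R4: Y=0.004049+0.000j on G[5,6]
R5: Y=0.07752+0.000j on G[0,5]
R6: Y=0.0003135+0.000j on G[5,2]
C1: Y=0.000+0.004582j on G[4,1]
R7: Y=0.006623+0.000j on G[1,2]
I3: z[5]−=0.0502, z[4]+=0.0502
C2: Y=0.000+0.6676j on G[3,2]
I4: z[3]−=0.55, z[0]+=0.55
R8: Y=0.002283+0.000j on G[4,2]
C3: Y=0.000+0.01098j on G[2,3]
R9: Y=0.1227+0.000j on G[5,0]
V1: row V2−V0=16.6, i_V1 at 2,0
V2: row V3−V2=30.9, i_V2 at 3,2
solve → V1=0.1879+0.03642j, V2=16.60+0.000j, V3=47.50+0.000j, V4=7.811-15.30j, V5=0.5632-0.3579j, V6=39.14-18.09j
aux → i_V1=-4.534+1.744j, i_V2=-5.438-19.19j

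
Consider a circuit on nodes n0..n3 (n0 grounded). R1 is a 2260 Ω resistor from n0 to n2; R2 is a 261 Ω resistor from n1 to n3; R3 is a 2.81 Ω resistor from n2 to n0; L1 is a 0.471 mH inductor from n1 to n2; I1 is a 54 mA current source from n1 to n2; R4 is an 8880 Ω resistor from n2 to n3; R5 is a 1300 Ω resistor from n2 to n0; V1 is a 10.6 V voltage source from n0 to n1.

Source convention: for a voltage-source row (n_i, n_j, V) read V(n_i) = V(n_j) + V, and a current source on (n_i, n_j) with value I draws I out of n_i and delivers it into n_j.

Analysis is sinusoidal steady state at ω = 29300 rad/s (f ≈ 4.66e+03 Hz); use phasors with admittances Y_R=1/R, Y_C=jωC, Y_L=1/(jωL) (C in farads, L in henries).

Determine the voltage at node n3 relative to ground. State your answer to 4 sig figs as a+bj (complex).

Element admittances at ω=29300 rad/s:
  Y(R1) = 0.0004425+0.000j S between n0,n2
  Y(R2) = 0.003831+0.000j S between n1,n3
  Y(R3) = 0.3559+0.000j S between n2,n0
  Y(L1) = 0.000-0.07246j S between n1,n2
  I1: injects 0.054 A into n2 (from n1)
  Y(R4) = 0.0001126+0.000j S between n2,n3
  Y(R5) = 0.0007692+0.000j S between n2,n0
  V1: constraint V(n0)−V(n1) = 10.6
Assemble and solve the 4×4 MNA system:
  V(n1)=-10.60+0.000j  V(n2)=-0.2769+2.094j  V(n3)=-10.31+0.05980j
  i(V1)=-0.09888+0.7478j

-10.31+0.05980j V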